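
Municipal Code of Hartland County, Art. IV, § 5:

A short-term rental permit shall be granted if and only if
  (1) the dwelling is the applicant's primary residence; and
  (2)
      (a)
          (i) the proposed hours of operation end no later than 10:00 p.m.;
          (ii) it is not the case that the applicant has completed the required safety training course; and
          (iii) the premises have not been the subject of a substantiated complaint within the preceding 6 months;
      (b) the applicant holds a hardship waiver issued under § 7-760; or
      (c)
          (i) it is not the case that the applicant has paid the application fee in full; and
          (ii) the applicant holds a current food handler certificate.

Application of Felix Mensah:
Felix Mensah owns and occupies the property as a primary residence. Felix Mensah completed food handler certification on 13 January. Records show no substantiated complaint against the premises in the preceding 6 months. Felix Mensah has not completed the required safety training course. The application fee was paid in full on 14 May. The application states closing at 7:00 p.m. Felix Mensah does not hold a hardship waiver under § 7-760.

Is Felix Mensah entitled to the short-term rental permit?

Yes — granted.

(1) primary residence — holds.
(i) closes by 10 p.m. — holds.
(ii) not (safety training) — satisfied.
(iii) no complaint in 6 mo. — met.
(a) = T AND T AND T = true.
(b) hardship waiver — not satisfied.
(i) not (fee paid) — fails.
(ii) food handler cert. — met.
(c) = F AND T = false.
(2): T OR F OR F → true.
Overall = T AND T = true.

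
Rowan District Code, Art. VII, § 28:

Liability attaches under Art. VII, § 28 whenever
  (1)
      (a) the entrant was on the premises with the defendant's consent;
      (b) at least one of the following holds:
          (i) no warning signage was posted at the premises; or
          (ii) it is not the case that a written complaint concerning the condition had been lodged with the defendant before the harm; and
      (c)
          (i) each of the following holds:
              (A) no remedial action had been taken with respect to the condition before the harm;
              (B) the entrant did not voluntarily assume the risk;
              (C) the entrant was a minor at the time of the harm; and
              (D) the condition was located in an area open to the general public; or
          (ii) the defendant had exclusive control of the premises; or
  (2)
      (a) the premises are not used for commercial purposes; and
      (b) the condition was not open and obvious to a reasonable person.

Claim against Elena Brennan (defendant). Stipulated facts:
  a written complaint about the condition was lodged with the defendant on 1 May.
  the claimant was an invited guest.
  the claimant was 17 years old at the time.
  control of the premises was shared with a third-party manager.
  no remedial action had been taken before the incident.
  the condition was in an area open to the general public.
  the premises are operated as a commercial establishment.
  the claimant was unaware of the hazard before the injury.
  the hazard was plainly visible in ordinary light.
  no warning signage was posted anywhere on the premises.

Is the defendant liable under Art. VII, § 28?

(a) consent to enter — met.
(i) no signage posted — met.
(ii) not (complaint lodged) — not satisfied.
So (b) is satisfied (T OR F).
(A) no remedial action — satisfied.
(B) no assumed risk — met.
(C) entrant a minor — satisfied.
(D) public area — holds.
(i) = T AND T AND T AND T = true.
(ii) exclusive control — fails.
So (c) is satisfied (T OR F).
(1): T AND T AND T → true.
(a) not (commercial use) — fails.
(b) not open/obvious — not met.
(2): F AND F → false.
So Overall is satisfied (T OR F).

Yes — liable.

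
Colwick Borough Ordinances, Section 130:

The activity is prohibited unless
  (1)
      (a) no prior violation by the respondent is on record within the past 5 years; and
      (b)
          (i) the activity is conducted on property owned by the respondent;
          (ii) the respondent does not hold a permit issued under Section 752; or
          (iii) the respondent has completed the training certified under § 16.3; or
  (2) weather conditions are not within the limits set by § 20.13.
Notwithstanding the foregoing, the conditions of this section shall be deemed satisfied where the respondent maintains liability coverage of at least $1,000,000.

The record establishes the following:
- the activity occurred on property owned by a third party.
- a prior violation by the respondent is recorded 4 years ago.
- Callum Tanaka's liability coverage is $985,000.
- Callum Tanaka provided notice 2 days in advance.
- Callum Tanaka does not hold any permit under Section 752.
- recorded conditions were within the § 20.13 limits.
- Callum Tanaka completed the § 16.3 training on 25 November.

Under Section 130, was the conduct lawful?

(a) no prior violation — not satisfied.
(i) own property — not satisfied.
(ii) not (holds permit) — satisfied.
(iii) training certified — satisfied.
(b) = F OR T OR T = true.
So (1) is not satisfied (F AND T).
(2) not (weather ok) — not satisfied.
Overall: F OR F → false.
Exception (coverage ≥ $1,000,000) — not satisfied.
Result: main false OR exception false → false.

No — unlawful.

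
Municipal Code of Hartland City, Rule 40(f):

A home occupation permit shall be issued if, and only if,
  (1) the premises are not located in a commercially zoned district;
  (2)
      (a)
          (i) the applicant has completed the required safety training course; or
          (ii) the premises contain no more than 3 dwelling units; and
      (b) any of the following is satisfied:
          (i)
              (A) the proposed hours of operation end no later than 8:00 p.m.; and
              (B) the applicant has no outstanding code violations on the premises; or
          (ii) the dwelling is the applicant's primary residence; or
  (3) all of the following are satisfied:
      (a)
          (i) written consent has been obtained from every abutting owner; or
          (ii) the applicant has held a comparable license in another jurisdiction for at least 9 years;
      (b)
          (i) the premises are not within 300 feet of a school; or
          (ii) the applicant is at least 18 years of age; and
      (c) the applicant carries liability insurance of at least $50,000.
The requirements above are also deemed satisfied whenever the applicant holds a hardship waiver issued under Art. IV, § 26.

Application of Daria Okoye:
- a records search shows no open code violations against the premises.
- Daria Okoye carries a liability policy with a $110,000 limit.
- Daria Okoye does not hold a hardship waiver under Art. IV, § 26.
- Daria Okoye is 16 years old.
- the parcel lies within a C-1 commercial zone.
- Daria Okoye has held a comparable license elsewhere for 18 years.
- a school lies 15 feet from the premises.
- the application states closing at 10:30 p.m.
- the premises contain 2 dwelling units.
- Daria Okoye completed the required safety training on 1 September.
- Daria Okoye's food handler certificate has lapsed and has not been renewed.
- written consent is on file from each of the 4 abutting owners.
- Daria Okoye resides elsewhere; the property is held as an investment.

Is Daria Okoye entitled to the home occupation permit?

(1) not (commercially zoned) — not met.
(i) safety training — satisfied.
(ii) ≤ 3 units — holds.
(a) = T OR T = true.
(A) closes by 8 p.m. — fails.
(B) no code violations — met.
(i): F AND T → false.
(ii) primary residence — fails.
(b): F OR F → false.
(2) = T AND F = false.
(i) all abutters consent — holds.
(ii) prior license ≥ 9 yr — holds.
So (a) is satisfied (T OR T).
(i) ≥300 ft from school — fails.
(ii) age ≥ 18 — not satisfied.
So (b) is not satisfied (F OR F).
(c) insurance ≥ $50,000 — holds.
(3): T AND F AND T → false.
So Overall is not satisfied (F OR F OR F).
Exception (hardship waiver) — not satisfied.
Result: main false OR exception false → false.

No — denied.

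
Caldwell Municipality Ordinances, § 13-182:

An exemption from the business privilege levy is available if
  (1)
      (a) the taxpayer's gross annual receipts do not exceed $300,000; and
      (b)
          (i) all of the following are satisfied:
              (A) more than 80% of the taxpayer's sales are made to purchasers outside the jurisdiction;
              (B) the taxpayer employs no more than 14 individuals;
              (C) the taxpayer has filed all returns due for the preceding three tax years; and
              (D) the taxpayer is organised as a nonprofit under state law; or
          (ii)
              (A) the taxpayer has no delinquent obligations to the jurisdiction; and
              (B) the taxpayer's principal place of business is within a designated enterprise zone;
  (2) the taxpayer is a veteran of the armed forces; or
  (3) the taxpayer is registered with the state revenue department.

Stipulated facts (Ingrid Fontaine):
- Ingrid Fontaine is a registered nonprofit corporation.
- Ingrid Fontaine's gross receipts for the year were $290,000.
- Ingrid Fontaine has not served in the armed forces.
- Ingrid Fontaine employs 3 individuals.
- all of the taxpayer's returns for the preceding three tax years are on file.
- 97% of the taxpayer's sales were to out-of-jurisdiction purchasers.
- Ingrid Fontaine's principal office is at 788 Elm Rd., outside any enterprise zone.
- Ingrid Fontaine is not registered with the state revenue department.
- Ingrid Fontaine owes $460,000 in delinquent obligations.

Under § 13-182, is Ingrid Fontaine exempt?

(a) receipts ≤ $300,000 — holds.
(A) >80% out-of-jur. sales — holds.
(B) ≤ 14 employees — satisfied.
(C) returns current — satisfied.
(D) nonprofit — met.
So (i) is satisfied (T AND T AND T AND T).
(A) no delinquency — not satisfied.
(B) in enterprise zone — fails.
(ii) = F AND F = false.
(b) = T OR F = true.
So (1) is satisfied (T AND T).
(2) veteran — not met.
(3) state-registered — fails.
So Overall is satisfied (T OR F OR F).

Yes — exempt.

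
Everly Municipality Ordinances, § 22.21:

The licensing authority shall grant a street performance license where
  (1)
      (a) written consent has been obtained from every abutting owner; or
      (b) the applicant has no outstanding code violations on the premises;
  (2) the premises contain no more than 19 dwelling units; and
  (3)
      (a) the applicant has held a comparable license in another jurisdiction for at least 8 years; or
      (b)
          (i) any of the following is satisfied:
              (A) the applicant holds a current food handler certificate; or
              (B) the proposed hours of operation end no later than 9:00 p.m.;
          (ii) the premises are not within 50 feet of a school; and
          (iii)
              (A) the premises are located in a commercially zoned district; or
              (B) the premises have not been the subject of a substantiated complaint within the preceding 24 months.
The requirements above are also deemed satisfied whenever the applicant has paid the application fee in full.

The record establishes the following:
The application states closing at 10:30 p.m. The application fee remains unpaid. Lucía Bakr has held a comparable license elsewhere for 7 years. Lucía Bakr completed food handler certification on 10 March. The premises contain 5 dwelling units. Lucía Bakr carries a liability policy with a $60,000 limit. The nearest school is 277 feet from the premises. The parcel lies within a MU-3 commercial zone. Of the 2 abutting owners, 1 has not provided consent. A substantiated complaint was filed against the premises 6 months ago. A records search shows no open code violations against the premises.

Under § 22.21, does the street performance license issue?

(a) all abutters consent — not satisfied.
(b) no code violations — holds.
So (1) is satisfied (F OR T).
(2) ≤ 19 units — met.
(a) prior license ≥ 8 yr — not met.
(A) food handler cert. — met.
(B) closes by 9 p.m. — not met.
(i) = T OR F = true.
(ii) ≥50 ft from school — satisfied.
(A) commercially zoned — holds.
(B) no complaint in 24 mo. — not satisfied.
(iii): T OR F → true.
(b): T AND T AND T → true.
(3) = F OR T = true.
Overall: T AND T AND T → true.
Exception (fee paid) — not satisfied.
Result: main true OR exception false → true.

Yes — granted.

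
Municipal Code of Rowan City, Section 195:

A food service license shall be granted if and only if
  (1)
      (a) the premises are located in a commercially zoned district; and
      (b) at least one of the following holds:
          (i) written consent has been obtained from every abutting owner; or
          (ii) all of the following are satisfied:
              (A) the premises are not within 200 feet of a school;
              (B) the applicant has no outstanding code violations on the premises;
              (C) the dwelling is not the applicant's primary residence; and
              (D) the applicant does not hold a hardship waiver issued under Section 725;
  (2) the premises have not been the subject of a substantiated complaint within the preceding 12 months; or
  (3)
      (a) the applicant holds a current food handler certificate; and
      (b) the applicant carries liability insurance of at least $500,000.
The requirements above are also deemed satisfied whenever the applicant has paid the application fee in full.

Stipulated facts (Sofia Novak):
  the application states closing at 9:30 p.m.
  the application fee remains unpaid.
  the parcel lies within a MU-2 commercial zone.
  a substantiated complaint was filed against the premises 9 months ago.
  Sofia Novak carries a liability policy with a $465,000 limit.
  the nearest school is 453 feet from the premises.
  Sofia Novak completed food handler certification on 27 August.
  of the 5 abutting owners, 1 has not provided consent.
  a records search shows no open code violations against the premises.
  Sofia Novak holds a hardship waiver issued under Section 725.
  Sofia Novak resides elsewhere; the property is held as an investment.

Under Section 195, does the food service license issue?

(a) commercially zoned — satisfied.
(i) all abutters consent — not met.
(A) ≥200 ft from school — holds.
(B) no code violations — met.
(C) not (primary residence) — satisfied.
(D) not (hardship waiver) — not satisfied.
So (ii) is not satisfied (T AND T AND T AND F).
(b): F OR F → false.
So (1) is not satisfied (T AND F).
(2) no complaint in 12 mo. — not met.
(a) food handler cert. — met.
(b) insurance ≥ $500,000 — not satisfied.
(3) = T AND F = false.
So Overall is not satisfied (F OR F OR F).
Exception (fee paid) — not satisfied.
Result: main false OR exception false → false.

No — denied.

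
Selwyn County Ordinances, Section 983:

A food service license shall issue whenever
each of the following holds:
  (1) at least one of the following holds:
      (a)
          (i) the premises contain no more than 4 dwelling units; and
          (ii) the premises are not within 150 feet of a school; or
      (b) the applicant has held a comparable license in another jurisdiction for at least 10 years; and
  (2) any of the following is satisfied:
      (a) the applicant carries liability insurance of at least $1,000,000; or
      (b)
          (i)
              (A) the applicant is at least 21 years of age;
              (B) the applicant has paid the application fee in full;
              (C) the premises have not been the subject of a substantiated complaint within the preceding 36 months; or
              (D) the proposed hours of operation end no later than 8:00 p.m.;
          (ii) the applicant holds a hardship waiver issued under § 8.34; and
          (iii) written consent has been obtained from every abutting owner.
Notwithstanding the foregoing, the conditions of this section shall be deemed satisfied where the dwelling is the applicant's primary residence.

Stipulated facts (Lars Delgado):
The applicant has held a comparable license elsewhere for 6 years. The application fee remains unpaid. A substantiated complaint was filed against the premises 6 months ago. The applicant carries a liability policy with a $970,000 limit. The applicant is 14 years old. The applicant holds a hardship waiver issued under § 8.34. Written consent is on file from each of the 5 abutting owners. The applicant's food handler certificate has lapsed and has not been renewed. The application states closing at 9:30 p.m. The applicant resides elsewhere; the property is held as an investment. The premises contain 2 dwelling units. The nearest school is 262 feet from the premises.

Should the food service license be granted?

No — denied.

(i) ≤ 4 units — holds.
(ii) ≥150 ft from school — met.
So (a) is satisfied (T AND T).
(b) prior license ≥ 10 yr — not satisfied.
(1): T OR F → true.
(a) insurance ≥ $1,000,000 — not satisfied.
(A) age ≥ 21 — fails.
(B) fee paid — not satisfied.
(C) no complaint in 36 mo. — not met.
(D) closes by 8 p.m. — not met.
(i): F OR F OR F OR F → false.
(ii) hardship waiver — met.
(iii) all abutters consent — satisfied.
(b): F AND T AND T → false.
(2) = F OR F = false.
Overall: T AND F → false.
Exception (primary residence) — not satisfied.
Result: main false OR exception false → false.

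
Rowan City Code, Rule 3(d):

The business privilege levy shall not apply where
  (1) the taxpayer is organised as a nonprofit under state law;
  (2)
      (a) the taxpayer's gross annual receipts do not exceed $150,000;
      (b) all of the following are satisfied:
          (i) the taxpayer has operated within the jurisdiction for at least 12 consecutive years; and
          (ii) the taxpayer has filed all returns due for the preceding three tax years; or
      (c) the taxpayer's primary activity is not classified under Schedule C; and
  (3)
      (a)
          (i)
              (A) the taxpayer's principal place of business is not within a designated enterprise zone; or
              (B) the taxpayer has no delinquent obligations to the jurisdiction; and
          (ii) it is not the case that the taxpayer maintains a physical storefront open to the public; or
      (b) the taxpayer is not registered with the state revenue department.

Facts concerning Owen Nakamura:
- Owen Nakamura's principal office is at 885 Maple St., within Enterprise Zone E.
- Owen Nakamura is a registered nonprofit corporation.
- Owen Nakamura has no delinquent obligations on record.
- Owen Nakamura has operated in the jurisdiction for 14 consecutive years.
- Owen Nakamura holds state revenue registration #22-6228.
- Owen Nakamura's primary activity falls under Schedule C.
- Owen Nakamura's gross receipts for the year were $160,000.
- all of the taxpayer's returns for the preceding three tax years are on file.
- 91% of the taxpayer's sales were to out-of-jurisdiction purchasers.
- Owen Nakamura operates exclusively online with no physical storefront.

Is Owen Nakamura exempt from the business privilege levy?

Yes — exempt.

(1) nonprofit — holds.
(a) receipts ≤ $150,000 — not satisfied.
(i) ≥ 12 yrs in jurisdiction — holds.
(ii) returns current — holds.
(b): T AND T → true.
(c) not (Schedule C activity) — not satisfied.
(2) = F OR T OR F = true.
(A) not (in enterprise zone) — fails.
(B) no delinquency — met.
So (i) is satisfied (F OR T).
(ii) not (has storefront) — holds.
(a) = T AND T = true.
(b) not (state-registered) — not satisfied.
(3) = T OR F = true.
So Overall is satisfied (T AND T AND T).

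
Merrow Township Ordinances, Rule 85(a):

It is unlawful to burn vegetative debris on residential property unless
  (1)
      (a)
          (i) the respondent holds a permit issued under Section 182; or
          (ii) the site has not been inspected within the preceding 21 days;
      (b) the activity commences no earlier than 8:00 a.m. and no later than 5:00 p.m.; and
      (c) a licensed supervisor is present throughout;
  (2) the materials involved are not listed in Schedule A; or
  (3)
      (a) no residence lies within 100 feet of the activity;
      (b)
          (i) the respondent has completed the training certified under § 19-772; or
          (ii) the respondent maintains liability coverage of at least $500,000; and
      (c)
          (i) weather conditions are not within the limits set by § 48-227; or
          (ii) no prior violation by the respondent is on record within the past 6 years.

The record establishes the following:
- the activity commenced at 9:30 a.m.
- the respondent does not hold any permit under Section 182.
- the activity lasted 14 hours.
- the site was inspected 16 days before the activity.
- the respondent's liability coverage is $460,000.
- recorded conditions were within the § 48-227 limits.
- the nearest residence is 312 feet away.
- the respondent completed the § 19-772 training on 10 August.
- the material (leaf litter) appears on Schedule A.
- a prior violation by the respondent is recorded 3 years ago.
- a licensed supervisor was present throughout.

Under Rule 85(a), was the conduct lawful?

No — unlawful.

(i) holds permit — not satisfied.
(ii) not (site inspected) — not satisfied.
(a) = F OR F = false.
(b) start within hours — holds.
(c) supervisor present — met.
(1): F AND T AND T → false.
(2) not (Schedule A material) — not satisfied.
(a) no residence in 100 ft — holds.
(i) training certified — satisfied.
(ii) coverage ≥ $500,000 — not satisfied.
(b) = T OR F = true.
(i) not (weather ok) — fails.
(ii) no prior violation — not met.
(c) = F OR F = false.
So (3) is not satisfied (T AND T AND F).
Overall = F OR F OR F = false.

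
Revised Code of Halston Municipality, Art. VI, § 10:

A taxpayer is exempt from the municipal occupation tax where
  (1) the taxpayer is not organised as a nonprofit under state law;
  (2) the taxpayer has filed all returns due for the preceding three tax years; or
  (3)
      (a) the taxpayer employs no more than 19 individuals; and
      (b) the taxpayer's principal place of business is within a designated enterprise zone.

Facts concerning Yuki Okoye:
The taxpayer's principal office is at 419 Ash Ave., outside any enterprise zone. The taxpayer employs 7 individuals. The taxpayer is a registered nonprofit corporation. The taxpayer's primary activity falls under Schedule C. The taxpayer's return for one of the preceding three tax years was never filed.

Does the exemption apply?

(1) not (nonprofit) — fails.
(2) returns current — not met.
(a) ≤ 19 employees — satisfied.
(b) in enterprise zone — fails.
So (3) is not satisfied (T AND F).
Overall: F OR F OR F → false.

No — not exempt.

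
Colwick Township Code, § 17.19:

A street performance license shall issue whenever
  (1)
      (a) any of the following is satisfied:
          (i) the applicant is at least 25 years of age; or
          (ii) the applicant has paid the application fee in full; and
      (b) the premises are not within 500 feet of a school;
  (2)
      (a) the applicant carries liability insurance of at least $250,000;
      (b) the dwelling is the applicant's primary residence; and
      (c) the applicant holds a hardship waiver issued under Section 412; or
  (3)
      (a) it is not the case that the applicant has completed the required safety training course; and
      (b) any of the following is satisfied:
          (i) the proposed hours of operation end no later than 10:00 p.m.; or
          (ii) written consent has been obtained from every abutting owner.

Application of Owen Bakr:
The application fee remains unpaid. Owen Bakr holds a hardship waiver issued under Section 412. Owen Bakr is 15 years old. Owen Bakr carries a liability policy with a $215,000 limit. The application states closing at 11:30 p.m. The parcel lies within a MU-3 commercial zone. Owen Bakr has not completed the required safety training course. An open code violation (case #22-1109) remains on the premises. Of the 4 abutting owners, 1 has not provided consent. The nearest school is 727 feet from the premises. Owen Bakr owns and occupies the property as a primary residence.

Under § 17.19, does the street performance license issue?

(i) age ≥ 25 — fails.
(ii) fee paid — fails.
(a): F OR F → false.
(b) ≥500 ft from school — holds.
(1): F AND T → false.
(a) insurance ≥ $250,000 — not satisfied.
(b) primary residence — satisfied.
(c) hardship waiver — satisfied.
(2): F AND T AND T → false.
(a) not (safety training) — satisfied.
(i) closes by 10 p.m. — fails.
(ii) all abutters consent — not met.
(b): F OR F → false.
(3) = T AND F = false.
So Overall is not satisfied (F OR F OR F).

No — denied.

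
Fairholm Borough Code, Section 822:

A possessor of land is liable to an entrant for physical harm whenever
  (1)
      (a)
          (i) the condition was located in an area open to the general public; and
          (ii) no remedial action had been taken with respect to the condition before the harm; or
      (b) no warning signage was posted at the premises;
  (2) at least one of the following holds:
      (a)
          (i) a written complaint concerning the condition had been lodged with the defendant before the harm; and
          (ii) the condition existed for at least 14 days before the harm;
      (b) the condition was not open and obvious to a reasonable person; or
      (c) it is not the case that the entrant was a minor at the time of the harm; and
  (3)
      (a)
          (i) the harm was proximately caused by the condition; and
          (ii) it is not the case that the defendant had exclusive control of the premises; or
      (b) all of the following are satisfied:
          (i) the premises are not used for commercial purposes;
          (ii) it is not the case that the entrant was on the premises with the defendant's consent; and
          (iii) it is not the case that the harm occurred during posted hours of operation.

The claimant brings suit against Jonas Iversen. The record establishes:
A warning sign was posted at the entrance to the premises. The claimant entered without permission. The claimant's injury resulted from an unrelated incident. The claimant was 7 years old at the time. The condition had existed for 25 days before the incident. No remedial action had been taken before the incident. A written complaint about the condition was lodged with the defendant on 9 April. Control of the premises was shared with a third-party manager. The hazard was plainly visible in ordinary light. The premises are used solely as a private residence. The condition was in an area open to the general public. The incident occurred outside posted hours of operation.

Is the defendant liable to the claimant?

Yes — liable.

(i) public area — holds.
(ii) no remedial action — met.
(a) = T AND T = true.
(b) no signage posted — not met.
(1): T OR F → true.
(i) complaint lodged — satisfied.
(ii) condition ≥14 days old — holds.
(a) = T AND T = true.
(b) not open/obvious — not met.
(c) not (entrant a minor) — not satisfied.
(2): T OR F OR F → true.
(i) proximate cause — fails.
(ii) not (exclusive control) — met.
(a): F AND T → false.
(i) not (commercial use) — holds.
(ii) not (consent to enter) — holds.
(iii) not (during posted hours) — satisfied.
(b) = T AND T AND T = true.
(3): F OR T → true.
Overall: T AND T AND T → true.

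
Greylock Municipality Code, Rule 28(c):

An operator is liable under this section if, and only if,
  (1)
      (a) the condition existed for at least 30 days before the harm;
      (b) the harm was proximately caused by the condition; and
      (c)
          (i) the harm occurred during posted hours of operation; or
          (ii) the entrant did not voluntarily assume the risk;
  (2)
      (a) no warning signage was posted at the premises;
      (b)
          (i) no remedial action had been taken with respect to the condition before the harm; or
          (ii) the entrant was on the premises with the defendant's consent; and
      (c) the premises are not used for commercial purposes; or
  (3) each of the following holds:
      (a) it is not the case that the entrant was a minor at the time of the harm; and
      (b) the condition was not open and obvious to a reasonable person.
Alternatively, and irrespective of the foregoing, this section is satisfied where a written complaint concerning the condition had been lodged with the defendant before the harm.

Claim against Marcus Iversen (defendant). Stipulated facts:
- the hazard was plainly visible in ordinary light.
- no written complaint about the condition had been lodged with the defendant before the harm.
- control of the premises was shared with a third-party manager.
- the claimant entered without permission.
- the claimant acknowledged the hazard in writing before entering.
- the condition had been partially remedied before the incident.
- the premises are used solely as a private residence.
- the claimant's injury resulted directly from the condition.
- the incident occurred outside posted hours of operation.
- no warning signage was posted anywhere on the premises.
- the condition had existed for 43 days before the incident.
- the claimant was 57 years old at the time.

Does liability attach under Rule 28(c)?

No — not liable.

(a) condition ≥30 days old — satisfied.
(b) proximate cause — met.
(i) during posted hours — fails.
(ii) no assumed risk — not satisfied.
So (c) is not satisfied (F OR F).
(1): T AND T AND F → false.
(a) no signage posted — holds.
(i) no remedial action — not met.
(ii) consent to enter — fails.
(b): F OR F → false.
(c) not (commercial use) — met.
(2): T AND F AND T → false.
(a) not (entrant a minor) — satisfied.
(b) not open/obvious — not met.
So (3) is not satisfied (T AND F).
So Overall is not satisfied (F OR F OR F).
Exception (complaint lodged) — not satisfied.
Result: main false OR exception false → false.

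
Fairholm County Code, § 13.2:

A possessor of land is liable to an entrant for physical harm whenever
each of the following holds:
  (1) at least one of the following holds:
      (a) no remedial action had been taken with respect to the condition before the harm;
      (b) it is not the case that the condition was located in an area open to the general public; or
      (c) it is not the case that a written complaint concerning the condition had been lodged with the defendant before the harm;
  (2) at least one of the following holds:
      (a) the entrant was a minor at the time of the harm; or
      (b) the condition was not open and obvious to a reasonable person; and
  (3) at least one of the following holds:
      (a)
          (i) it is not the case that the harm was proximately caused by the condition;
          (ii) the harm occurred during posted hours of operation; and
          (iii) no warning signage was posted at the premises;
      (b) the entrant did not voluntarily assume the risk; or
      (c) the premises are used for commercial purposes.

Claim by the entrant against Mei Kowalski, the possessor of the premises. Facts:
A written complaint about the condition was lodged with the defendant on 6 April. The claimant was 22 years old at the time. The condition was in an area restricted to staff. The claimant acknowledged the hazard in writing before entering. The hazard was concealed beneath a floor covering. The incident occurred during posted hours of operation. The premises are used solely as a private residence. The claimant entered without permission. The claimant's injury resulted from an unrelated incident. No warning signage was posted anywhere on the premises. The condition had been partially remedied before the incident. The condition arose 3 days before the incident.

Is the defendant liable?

(a) no remedial action — not satisfied.
(b) not (public area) — satisfied.
(c) not (complaint lodged) — not met.
So (1) is satisfied (F OR T OR F).
(a) entrant a minor — not satisfied.
(b) not open/obvious — met.
So (2) is satisfied (F OR T).
(i) not (proximate cause) — holds.
(ii) during posted hours — holds.
(iii) no signage posted — met.
(a) = T AND T AND T = true.
(b) no assumed risk — not met.
(c) commercial use — not satisfied.
(3): T OR F OR F → true.
Overall = T AND T AND T = true.

Yes — liable.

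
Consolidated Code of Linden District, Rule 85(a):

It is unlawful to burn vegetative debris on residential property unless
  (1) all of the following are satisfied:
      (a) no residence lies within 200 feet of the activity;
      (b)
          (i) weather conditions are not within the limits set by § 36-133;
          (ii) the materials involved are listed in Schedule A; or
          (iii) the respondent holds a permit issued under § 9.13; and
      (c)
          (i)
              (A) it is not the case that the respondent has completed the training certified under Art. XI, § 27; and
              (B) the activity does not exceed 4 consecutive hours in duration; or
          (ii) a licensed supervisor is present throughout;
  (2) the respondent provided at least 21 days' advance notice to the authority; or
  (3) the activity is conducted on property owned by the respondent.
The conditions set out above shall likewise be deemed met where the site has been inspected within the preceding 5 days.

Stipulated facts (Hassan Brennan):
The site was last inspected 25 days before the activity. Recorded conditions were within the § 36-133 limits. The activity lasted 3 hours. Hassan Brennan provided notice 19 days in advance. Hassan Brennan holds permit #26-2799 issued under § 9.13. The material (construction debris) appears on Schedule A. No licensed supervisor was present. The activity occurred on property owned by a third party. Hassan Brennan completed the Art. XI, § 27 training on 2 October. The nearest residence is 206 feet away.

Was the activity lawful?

(a) no residence in 200 ft — satisfied.
(i) not (weather ok) — not met.
(ii) Schedule A material — satisfied.
(iii) holds permit — holds.
(b): F OR T OR T → true.
(A) not (training certified) — fails.
(B) ≤ 4 hrs duration — met.
(i) = F AND T = false.
(ii) supervisor present — not satisfied.
(c) = F OR F = false.
So (1) is not satisfied (T AND T AND F).
(2) ≥21 days' notice — not satisfied.
(3) own property — not met.
So Overall is not satisfied (F OR F OR F).
Exception (site inspected) — not satisfied.
Result: main false OR exception false → false.

No — unlawful.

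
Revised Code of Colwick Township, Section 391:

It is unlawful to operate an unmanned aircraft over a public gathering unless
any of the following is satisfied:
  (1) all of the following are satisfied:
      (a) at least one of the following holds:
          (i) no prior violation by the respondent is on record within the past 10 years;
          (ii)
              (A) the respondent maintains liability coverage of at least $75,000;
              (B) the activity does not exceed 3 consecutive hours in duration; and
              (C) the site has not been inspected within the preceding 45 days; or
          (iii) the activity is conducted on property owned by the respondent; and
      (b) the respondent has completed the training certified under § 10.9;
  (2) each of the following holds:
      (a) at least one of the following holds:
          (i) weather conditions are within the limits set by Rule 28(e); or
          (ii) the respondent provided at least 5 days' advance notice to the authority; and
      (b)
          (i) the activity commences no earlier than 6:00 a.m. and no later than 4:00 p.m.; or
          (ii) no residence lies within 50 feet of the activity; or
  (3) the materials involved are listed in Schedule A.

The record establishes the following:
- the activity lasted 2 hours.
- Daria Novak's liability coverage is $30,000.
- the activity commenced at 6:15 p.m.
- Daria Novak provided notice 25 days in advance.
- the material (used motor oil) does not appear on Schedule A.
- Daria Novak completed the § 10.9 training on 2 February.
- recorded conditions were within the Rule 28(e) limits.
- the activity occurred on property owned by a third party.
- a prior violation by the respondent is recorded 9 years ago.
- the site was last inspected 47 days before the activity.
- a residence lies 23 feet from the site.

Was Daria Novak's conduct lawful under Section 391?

(i) no prior violation — not met.
(A) coverage ≥ $75,000 — fails.
(B) ≤ 3 hrs duration — met.
(C) not (site inspected) — satisfied.
So (ii) is not satisfied (F AND T AND T).
(iii) own property — not met.
So (a) is not satisfied (F OR F OR F).
(b) training certified — satisfied.
(1) = F AND T = false.
(i) weather ok — satisfied.
(ii) ≥5 days' notice — satisfied.
(a): T OR T → true.
(i) start within hours — not met.
(ii) no residence in 50 ft — not satisfied.
(b): F OR F → false.
(2) = T AND F = false.
(3) Schedule A material — not satisfied.
Overall = F OR F OR F = false.

No — unlawful.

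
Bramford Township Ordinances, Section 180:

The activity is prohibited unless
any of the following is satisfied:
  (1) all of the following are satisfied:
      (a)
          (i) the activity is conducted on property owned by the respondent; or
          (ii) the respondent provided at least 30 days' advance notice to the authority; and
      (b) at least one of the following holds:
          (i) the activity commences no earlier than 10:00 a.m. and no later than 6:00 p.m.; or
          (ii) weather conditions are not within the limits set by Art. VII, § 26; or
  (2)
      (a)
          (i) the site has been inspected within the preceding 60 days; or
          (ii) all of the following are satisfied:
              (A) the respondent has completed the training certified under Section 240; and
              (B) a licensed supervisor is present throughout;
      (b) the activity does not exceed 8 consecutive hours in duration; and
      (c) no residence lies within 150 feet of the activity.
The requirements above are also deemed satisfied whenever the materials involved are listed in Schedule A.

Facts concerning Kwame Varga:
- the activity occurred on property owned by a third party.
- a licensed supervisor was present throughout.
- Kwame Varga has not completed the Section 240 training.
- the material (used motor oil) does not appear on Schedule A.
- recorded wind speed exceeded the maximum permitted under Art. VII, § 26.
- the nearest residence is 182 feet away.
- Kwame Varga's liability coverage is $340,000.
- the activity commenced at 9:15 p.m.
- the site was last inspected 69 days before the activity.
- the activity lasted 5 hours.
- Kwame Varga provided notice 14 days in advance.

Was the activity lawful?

No — unlawful.

(i) own property — not satisfied.
(ii) ≥30 days' notice — not met.
So (a) is not satisfied (F OR F).
(i) start within hours — not satisfied.
(ii) not (weather ok) — met.
So (b) is satisfied (F OR T).
(1) = F AND T = false.
(i) site inspected — fails.
(A) training certified — fails.
(B) supervisor present — holds.
So (ii) is not satisfied (F AND T).
(a) = F OR F = false.
(b) ≤ 8 hrs duration — met.
(c) no residence in 150 ft — holds.
So (2) is not satisfied (F AND T AND T).
Overall = F OR F = false.
Exception (Schedule A material) — not satisfied.
Result: main false OR exception false → false.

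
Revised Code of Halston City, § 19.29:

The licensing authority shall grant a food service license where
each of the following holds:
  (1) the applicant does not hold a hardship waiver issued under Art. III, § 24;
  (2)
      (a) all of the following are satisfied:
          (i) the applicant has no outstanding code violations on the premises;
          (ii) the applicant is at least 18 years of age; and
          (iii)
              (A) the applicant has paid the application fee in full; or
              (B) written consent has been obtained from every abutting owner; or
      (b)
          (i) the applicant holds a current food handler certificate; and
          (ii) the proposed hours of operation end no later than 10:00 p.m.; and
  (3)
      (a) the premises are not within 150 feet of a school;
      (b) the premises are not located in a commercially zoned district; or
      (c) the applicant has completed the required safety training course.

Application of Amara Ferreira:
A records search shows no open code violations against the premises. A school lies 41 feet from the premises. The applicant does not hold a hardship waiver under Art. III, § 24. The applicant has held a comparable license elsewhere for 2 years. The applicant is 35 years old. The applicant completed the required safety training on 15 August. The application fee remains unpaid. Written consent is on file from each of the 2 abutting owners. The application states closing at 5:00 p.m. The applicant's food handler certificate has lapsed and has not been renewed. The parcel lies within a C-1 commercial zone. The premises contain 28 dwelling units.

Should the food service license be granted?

(1) not (hardship waiver) — met.
(i) no code violations — holds.
(ii) age ≥ 18 — satisfied.
(A) fee paid — not satisfied.
(B) all abutters consent — met.
(iii): F OR T → true.
(a): T AND T AND T → true.
(i) food handler cert. — fails.
(ii) closes by 10 p.m. — satisfied.
(b) = F AND T = false.
So (2) is satisfied (T OR F).
(a) ≥150 ft from school — not met.
(b) not (commercially zoned) — not satisfied.
(c) safety training — satisfied.
(3) = F OR F OR T = true.
Overall = T AND T AND T = true.

Yes — granted.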